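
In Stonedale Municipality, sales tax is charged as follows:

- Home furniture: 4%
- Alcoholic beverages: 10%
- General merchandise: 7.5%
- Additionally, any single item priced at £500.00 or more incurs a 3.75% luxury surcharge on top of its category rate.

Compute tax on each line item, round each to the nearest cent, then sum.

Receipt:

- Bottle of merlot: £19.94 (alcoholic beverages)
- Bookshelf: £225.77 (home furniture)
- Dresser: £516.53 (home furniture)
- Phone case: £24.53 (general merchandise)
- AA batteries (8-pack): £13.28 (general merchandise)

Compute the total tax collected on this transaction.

Bottle of merlot £19.94: alcoholic beverages → 10% → £1.99
Bookshelf £225.77: home furniture → 4% → £9.03
Dresser £516.53: home furniture → 4% + 3.75% surcharge = 7.75% → £40.03
Phone case £24.53: general merchandise → 7.5% → £1.84
AA batteries (8-pack) £13.28: general merchandise → 7.5% → £1.00
Total tax = £1.99 + £9.03 + £40.03 + £1.84 + £1.00 = £53.89

£53.89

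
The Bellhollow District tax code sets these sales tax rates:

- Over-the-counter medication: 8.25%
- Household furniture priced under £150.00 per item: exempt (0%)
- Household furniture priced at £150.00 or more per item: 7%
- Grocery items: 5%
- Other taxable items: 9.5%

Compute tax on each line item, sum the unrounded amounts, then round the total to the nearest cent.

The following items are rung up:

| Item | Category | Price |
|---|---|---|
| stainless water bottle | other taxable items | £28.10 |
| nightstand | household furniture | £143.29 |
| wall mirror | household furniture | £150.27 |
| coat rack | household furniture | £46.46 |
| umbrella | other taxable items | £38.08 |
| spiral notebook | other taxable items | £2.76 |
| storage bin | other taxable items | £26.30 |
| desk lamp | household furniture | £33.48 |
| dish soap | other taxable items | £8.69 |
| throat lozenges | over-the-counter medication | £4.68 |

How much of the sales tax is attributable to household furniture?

£10.52

Nightstand £143.29: household furniture, under £150.00 → 0% → £0.00
Wall mirror £150.27: household furniture, £150.00 or more → 7% → £10.5189
Coat rack £46.46: household furniture, under £150.00 → 0% → £0.00
Desk lamp £33.48: household furniture, under £150.00 → 0% → £0.00
Tax on household furniture: unrounded sum = £10.5189 → £10.52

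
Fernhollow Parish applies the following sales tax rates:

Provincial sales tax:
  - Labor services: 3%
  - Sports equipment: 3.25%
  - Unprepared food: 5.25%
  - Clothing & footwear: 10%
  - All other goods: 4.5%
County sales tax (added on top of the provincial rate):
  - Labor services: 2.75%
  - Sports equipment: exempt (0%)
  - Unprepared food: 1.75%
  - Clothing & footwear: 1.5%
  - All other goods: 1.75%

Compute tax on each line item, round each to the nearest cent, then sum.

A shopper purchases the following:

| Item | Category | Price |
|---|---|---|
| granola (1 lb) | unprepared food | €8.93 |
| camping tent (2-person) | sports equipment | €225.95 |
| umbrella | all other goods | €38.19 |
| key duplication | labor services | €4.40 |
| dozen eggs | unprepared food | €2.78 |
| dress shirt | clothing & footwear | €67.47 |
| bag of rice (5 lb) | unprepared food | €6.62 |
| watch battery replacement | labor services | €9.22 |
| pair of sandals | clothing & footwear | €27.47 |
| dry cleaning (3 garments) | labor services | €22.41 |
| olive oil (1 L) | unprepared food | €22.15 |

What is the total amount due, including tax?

€461.14

Granola (1 lb) €8.93: unprepared food → 5.25% + 1.75% county = 7% → €0.63
Camping tent (2-person) €225.95: sports equipment → 3.25% + 0% county = 3.25% → €7.34
Umbrella €38.19: all other goods → 4.5% + 1.75% county = 6.25% → €2.39
Key duplication €4.40: labor services → 3% + 2.75% county = 5.75% → €0.25
Dozen eggs €2.78: unprepared food → 5.25% + 1.75% county = 7% → €0.19
Dress shirt €67.47: clothing & footwear → 10% + 1.5% county = 11.5% → €7.76
Bag of rice (5 lb) €6.62: unprepared food → 5.25% + 1.75% county = 7% → €0.46
Watch battery replacement €9.22: labor services → 3% + 2.75% county = 5.75% → €0.53
Pair of sandals €27.47: clothing & footwear → 10% + 1.5% county = 11.5% → €3.16
Dry cleaning (3 garments) €22.41: labor services → 3% + 2.75% county = 5.75% → €1.29
Olive oil (1 L) €22.15: unprepared food → 5.25% + 1.75% county = 7% → €1.55
Subtotal = €435.59; tax = €25.55; total due = €461.14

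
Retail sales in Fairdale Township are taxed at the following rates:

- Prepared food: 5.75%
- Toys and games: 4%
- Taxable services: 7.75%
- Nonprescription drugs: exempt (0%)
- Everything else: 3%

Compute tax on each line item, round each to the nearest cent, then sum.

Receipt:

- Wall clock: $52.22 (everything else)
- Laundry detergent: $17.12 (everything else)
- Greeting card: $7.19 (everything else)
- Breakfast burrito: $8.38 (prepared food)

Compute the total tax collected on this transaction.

Wall clock $52.22: everything else → 3% → $1.57
Laundry detergent $17.12: everything else → 3% → $0.51
Greeting card $7.19: everything else → 3% → $0.22
Breakfast burrito $8.38: prepared food → 5.75% → $0.48
Total tax = $1.57 + $0.51 + $0.22 + $0.48 = $2.78

$2.78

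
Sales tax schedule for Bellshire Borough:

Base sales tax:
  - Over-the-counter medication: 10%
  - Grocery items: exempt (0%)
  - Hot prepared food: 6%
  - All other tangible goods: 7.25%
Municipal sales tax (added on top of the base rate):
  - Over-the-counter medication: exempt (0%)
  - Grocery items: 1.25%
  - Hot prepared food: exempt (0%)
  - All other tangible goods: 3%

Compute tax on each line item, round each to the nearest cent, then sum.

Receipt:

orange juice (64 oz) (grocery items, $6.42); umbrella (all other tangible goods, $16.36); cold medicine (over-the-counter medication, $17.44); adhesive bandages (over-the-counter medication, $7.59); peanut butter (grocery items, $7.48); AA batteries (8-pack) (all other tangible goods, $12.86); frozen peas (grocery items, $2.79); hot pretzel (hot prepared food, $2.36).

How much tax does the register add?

Orange juice (64 oz) $6.42: grocery items → 0% + 1.25% municipal = 1.25% → $0.08
Umbrella $16.36: all other tangible goods → 7.25% + 3% municipal = 10.25% → $1.68
Cold medicine $17.44: over-the-counter medication → 10% + 0% municipal = 10% → $1.74
Adhesive bandages $7.59: over-the-counter medication → 10% + 0% municipal = 10% → $0.76
Peanut butter $7.48: grocery items → 0% + 1.25% municipal = 1.25% → $0.09
AA batteries (8-pack) $12.86: all other tangible goods → 7.25% + 3% municipal = 10.25% → $1.32
Frozen peas $2.79: grocery items → 0% + 1.25% municipal = 1.25% → $0.03
Hot pretzel $2.36: hot prepared food → 6% + 0% municipal = 6% → $0.14
Total tax = $0.08 + $1.68 + $1.74 + $0.76 + $0.09 + $1.32 + $0.03 + $0.14 = $5.84

$5.84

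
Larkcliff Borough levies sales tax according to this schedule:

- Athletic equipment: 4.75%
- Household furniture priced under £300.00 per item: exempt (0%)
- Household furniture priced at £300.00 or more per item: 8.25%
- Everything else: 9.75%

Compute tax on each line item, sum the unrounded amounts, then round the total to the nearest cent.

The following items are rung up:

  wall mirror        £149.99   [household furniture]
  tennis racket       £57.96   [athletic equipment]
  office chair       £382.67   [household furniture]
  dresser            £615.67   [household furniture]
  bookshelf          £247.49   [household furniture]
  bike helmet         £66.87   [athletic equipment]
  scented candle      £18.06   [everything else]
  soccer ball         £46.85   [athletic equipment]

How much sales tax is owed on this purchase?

£92.28

Wall mirror £149.99: household furniture, under £300.00 → 0% → £0.00
Tennis racket £57.96: athletic equipment → 4.75% → £2.7531
Office chair £382.67: household furniture, £300.00 or more → 8.25% → £31.570275
Dresser £615.67: household furniture, £300.00 or more → 8.25% → £50.792775
Bookshelf £247.49: household furniture, under £300.00 → 0% → £0.00
Bike helmet £66.87: athletic equipment → 4.75% → £3.176325
Scented candle £18.06: everything else → 9.75% → £1.76085
Soccer ball £46.85: athletic equipment → 4.75% → £2.225375
Unrounded tax sum = £92.2787 → £92.28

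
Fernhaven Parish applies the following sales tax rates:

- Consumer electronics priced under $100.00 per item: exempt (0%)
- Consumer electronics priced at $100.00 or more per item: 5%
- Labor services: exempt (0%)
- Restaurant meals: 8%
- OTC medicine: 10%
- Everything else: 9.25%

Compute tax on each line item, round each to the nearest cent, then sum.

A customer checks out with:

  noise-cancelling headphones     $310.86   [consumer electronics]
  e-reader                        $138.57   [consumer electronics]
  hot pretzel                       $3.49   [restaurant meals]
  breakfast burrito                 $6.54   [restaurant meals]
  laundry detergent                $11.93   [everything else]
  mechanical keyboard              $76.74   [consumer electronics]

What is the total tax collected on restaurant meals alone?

$0.80

Hot pretzel $3.49: restaurant meals → 8% → $0.28
Breakfast burrito $6.54: restaurant meals → 8% → $0.52
Tax on restaurant meals = $0.28 + $0.52 = $0.80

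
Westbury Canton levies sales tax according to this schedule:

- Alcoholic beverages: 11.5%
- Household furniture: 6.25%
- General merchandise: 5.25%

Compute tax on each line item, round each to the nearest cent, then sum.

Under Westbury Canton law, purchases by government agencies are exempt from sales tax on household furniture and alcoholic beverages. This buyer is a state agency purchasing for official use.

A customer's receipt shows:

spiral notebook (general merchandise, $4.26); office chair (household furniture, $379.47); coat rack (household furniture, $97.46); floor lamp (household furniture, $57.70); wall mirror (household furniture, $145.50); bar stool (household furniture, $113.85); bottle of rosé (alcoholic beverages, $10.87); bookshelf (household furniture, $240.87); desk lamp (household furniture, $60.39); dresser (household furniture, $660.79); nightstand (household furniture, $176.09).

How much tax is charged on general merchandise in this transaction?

Spiral notebook $4.26: general merchandise → 5.25% → $0.22
Tax on general merchandise = $0.22

$0.22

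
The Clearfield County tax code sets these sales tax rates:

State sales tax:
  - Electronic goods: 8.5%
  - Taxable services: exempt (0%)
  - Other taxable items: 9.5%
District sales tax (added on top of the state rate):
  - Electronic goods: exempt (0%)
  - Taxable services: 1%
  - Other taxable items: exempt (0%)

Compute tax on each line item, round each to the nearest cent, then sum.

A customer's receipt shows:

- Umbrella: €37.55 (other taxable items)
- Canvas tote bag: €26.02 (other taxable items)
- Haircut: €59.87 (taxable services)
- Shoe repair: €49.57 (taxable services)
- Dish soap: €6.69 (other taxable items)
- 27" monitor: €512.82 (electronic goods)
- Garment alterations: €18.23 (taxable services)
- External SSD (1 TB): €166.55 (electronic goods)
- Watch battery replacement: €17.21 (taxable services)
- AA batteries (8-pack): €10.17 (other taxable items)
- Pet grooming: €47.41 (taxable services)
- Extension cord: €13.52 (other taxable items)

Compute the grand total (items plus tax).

€1034.21

Umbrella €37.55: other taxable items → 9.5% + 0% district = 9.5% → €3.57
Canvas tote bag €26.02: other taxable items → 9.5% + 0% district = 9.5% → €2.47
Haircut €59.87: taxable services → 0% + 1% district = 1% → €0.60
Shoe repair €49.57: taxable services → 0% + 1% district = 1% → €0.50
Dish soap €6.69: other taxable items → 9.5% + 0% district = 9.5% → €0.64
27" monitor €512.82: electronic goods → 8.5% + 0% district = 8.5% → €43.59
Garment alterations €18.23: taxable services → 0% + 1% district = 1% → €0.18
External SSD (1 TB) €166.55: electronic goods → 8.5% + 0% district = 8.5% → €14.16
Watch battery replacement €17.21: taxable services → 0% + 1% district = 1% → €0.17
AA batteries (8-pack) €10.17: other taxable items → 9.5% + 0% district = 9.5% → €0.97
Pet grooming €47.41: taxable services → 0% + 1% district = 1% → €0.47
Extension cord €13.52: other taxable items → 9.5% + 0% district = 9.5% → €1.28
Subtotal = €965.61; tax = €68.60; total due = €1034.21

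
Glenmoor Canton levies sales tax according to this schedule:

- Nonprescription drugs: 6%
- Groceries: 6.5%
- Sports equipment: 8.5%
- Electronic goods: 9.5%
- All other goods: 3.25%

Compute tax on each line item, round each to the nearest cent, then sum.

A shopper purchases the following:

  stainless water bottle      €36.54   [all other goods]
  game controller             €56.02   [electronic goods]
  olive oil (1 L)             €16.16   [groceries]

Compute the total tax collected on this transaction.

€7.56

Stainless water bottle €36.54: all other goods → 3.25% → €1.19
Game controller €56.02: electronic goods → 9.5% → €5.32
Olive oil (1 L) €16.16: groceries → 6.5% → €1.05
Total tax = €1.19 + €5.32 + €1.05 = €7.56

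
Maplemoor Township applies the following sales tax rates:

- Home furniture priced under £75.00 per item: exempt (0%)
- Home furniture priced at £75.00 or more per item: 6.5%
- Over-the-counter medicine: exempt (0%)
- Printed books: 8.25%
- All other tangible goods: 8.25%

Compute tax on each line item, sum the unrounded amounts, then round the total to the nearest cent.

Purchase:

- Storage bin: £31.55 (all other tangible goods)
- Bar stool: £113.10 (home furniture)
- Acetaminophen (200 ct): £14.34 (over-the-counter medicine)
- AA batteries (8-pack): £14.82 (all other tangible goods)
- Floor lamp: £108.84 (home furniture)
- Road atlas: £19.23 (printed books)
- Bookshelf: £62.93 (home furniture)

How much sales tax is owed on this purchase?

Storage bin £31.55: all other tangible goods → 8.25% → £2.602875
Bar stool £113.10: home furniture, £75.00 or more → 6.5% → £7.3515
Acetaminophen (200 ct) £14.34: over-the-counter medicine → 0% → £0.00
AA batteries (8-pack) £14.82: all other tangible goods → 8.25% → £1.22265
Floor lamp £108.84: home furniture, £75.00 or more → 6.5% → £7.0746
Road atlas £19.23: printed books → 8.25% → £1.586475
Bookshelf £62.93: home furniture, under £75.00 → 0% → £0.00
Unrounded tax sum = £19.8381 → £19.84

£19.84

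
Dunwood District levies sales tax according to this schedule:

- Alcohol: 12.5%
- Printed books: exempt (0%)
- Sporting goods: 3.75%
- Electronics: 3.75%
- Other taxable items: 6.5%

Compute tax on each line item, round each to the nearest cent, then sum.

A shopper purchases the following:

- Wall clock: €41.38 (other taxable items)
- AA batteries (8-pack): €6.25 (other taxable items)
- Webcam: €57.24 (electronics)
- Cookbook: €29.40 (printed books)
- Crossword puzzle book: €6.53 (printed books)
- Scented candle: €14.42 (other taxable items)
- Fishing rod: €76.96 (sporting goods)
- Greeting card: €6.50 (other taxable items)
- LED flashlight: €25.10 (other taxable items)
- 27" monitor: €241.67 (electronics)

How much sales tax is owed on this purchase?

Wall clock €41.38: other taxable items → 6.5% → €2.69
AA batteries (8-pack) €6.25: other taxable items → 6.5% → €0.41
Webcam €57.24: electronics → 3.75% → €2.15
Cookbook €29.40: printed books → 0% → €0.00
Crossword puzzle book €6.53: printed books → 0% → €0.00
Scented candle €14.42: other taxable items → 6.5% → €0.94
Fishing rod €76.96: sporting goods → 3.75% → €2.89
Greeting card €6.50: other taxable items → 6.5% → €0.42
LED flashlight €25.10: other taxable items → 6.5% → €1.63
27" monitor €241.67: electronics → 3.75% → €9.06
Total tax = €2.69 + €0.41 + €2.15 + €0.94 + €2.89 + €0.42 + €1.63 + €9.06 = €20.19

€20.19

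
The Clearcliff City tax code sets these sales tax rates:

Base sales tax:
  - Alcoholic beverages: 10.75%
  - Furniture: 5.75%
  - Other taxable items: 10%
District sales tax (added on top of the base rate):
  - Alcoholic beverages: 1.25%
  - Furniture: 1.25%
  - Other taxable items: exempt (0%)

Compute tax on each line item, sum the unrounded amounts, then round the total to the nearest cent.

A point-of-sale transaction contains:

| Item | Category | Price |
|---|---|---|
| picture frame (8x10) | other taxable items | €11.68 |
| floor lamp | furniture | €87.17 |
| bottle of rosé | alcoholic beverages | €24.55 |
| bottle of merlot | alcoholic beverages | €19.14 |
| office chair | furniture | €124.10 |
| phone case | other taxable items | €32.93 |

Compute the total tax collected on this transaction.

Picture frame (8x10) €11.68: other taxable items → 10% + 0% district = 10% → €1.168
Floor lamp €87.17: furniture → 5.75% + 1.25% district = 7% → €6.1019
Bottle of rosé €24.55: alcoholic beverages → 10.75% + 1.25% district = 12% → €2.946
Bottle of merlot €19.14: alcoholic beverages → 10.75% + 1.25% district = 12% → €2.2968
Office chair €124.10: furniture → 5.75% + 1.25% district = 7% → €8.687
Phone case €32.93: other taxable items → 10% + 0% district = 10% → €3.293
Unrounded tax sum = €24.4927 → €24.49

€24.49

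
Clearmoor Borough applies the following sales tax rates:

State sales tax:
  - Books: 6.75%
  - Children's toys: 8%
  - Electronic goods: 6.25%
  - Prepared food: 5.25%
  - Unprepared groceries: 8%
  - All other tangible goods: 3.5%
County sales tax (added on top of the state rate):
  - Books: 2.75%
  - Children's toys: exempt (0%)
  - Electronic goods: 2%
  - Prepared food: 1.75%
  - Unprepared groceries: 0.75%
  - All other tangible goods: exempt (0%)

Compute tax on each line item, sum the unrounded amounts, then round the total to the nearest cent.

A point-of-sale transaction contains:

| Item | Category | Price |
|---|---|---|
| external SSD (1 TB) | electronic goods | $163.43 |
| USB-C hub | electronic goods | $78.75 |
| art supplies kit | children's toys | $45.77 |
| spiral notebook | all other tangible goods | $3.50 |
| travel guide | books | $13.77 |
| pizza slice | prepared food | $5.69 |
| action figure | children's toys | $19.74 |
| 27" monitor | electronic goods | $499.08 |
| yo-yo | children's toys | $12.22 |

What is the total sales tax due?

$69.20

External SSD (1 TB) $163.43: electronic goods → 6.25% + 2% county = 8.25% → $13.482975
USB-C hub $78.75: electronic goods → 6.25% + 2% county = 8.25% → $6.496875
Art supplies kit $45.77: children's toys → 8% + 0% county = 8% → $3.6616
Spiral notebook $3.50: all other tangible goods → 3.5% + 0% county = 3.5% → $0.1225
Travel guide $13.77: books → 6.75% + 2.75% county = 9.5% → $1.30815
Pizza slice $5.69: prepared food → 5.25% + 1.75% county = 7% → $0.3983
Action figure $19.74: children's toys → 8% + 0% county = 8% → $1.5792
27" monitor $499.08: electronic goods → 6.25% + 2% county = 8.25% → $41.1741
Yo-yo $12.22: children's toys → 8% + 0% county = 8% → $0.9776
Unrounded tax sum = $69.2013 → $69.20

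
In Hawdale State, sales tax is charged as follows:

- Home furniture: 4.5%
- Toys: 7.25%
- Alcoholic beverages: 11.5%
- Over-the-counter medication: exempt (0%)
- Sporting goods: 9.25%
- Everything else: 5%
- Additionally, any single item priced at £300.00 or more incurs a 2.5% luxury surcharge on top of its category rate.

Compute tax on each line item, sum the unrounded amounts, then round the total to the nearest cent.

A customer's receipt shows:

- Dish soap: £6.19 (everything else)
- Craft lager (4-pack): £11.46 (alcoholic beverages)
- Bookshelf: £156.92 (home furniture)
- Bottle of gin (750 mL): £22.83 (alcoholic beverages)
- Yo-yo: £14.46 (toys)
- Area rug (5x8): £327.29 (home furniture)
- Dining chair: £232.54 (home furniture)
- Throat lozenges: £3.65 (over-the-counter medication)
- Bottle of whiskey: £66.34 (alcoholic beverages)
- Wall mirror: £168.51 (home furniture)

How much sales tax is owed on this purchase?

Dish soap £6.19: everything else → 5% → £0.3095
Craft lager (4-pack) £11.46: alcoholic beverages → 11.5% → £1.3179
Bookshelf £156.92: home furniture → 4.5% → £7.0614
Bottle of gin (750 mL) £22.83: alcoholic beverages → 11.5% → £2.62545
Yo-yo £14.46: toys → 7.25% → £1.04835
Area rug (5x8) £327.29: home furniture → 4.5% + 2.5% surcharge = 7% → £22.9103
Dining chair £232.54: home furniture → 4.5% → £10.4643
Throat lozenges £3.65: over-the-counter medication → 0% → £0.00
Bottle of whiskey £66.34: alcoholic beverages → 11.5% → £7.6291
Wall mirror £168.51: home furniture → 4.5% → £7.58295
Unrounded tax sum = £60.94925 → £60.95

£60.95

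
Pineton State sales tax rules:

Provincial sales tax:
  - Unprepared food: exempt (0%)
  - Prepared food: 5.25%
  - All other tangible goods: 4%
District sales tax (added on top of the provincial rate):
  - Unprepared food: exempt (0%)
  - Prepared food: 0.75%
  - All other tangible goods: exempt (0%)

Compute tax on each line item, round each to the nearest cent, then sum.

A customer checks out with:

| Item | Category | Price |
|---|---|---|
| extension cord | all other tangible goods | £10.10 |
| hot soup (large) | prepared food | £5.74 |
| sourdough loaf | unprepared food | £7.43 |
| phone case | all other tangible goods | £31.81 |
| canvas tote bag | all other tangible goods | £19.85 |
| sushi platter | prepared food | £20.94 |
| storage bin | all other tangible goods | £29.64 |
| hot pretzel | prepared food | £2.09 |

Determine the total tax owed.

Extension cord £10.10: all other tangible goods → 4% + 0% district = 4% → £0.40
Hot soup (large) £5.74: prepared food → 5.25% + 0.75% district = 6% → £0.34
Sourdough loaf £7.43: unprepared food → 0% + 0% district = 0% → £0.00
Phone case £31.81: all other tangible goods → 4% + 0% district = 4% → £1.27
Canvas tote bag £19.85: all other tangible goods → 4% + 0% district = 4% → £0.79
Sushi platter £20.94: prepared food → 5.25% + 0.75% district = 6% → £1.26
Storage bin £29.64: all other tangible goods → 4% + 0% district = 4% → £1.19
Hot pretzel £2.09: prepared food → 5.25% + 0.75% district = 6% → £0.13
Total tax = £0.40 + £0.34 + £1.27 + £0.79 + £1.26 + £1.19 + £0.13 = £5.38

£5.38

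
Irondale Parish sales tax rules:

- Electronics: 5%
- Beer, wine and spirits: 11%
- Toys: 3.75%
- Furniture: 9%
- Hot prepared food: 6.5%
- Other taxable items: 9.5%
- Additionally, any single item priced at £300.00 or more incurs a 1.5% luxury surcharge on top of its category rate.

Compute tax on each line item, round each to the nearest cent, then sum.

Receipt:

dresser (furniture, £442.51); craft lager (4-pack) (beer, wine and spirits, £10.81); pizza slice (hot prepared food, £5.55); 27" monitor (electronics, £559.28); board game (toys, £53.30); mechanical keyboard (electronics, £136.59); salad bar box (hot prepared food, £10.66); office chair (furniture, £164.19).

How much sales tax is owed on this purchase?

Dresser £442.51: furniture → 9% + 1.5% surcharge = 10.5% → £46.46
Craft lager (4-pack) £10.81: beer, wine and spirits → 11% → £1.19
Pizza slice £5.55: hot prepared food → 6.5% → £0.36
27" monitor £559.28: electronics → 5% + 1.5% surcharge = 6.5% → £36.35
Board game £53.30: toys → 3.75% → £2.00
Mechanical keyboard £136.59: electronics → 5% → £6.83
Salad bar box £10.66: hot prepared food → 6.5% → £0.69
Office chair £164.19: furniture → 9% → £14.78
Total tax = £46.46 + £1.19 + £0.36 + £36.35 + £2.00 + £6.83 + £0.69 + £14.78 = £108.66

£108.66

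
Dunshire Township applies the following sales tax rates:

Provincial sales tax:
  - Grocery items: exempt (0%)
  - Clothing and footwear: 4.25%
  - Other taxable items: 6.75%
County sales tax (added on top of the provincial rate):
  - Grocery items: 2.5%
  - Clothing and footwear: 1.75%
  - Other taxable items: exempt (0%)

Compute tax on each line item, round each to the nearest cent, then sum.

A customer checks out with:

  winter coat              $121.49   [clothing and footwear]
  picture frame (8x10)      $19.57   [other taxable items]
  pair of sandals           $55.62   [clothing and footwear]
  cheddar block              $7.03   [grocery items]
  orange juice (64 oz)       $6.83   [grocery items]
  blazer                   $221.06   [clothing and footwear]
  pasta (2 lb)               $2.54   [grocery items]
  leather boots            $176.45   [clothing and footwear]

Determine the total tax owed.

$36.21

Winter coat $121.49: clothing and footwear → 4.25% + 1.75% county = 6% → $7.29
Picture frame (8x10) $19.57: other taxable items → 6.75% + 0% county = 6.75% → $1.32
Pair of sandals $55.62: clothing and footwear → 4.25% + 1.75% county = 6% → $3.34
Cheddar block $7.03: grocery items → 0% + 2.5% county = 2.5% → $0.18
Orange juice (64 oz) $6.83: grocery items → 0% + 2.5% county = 2.5% → $0.17
Blazer $221.06: clothing and footwear → 4.25% + 1.75% county = 6% → $13.26
Pasta (2 lb) $2.54: grocery items → 0% + 2.5% county = 2.5% → $0.06
Leather boots $176.45: clothing and footwear → 4.25% + 1.75% county = 6% → $10.59
Total tax = $7.29 + $1.32 + $3.34 + $0.18 + $0.17 + $13.26 + $0.06 + $10.59 = $36.21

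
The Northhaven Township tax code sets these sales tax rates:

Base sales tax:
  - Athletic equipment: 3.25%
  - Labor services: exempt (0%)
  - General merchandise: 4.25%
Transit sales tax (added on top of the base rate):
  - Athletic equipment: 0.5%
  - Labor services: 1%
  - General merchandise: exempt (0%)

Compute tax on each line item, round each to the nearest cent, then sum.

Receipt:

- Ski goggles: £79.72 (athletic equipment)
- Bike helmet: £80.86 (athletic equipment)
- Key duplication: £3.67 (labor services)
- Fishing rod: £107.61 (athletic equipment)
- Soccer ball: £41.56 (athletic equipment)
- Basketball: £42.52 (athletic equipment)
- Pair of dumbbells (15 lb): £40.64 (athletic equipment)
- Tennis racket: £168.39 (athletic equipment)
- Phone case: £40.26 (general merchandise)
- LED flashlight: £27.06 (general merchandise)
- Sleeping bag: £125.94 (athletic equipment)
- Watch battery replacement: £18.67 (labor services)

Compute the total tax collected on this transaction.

£28.85

Ski goggles £79.72: athletic equipment → 3.25% + 0.5% transit = 3.75% → £2.99
Bike helmet £80.86: athletic equipment → 3.25% + 0.5% transit = 3.75% → £3.03
Key duplication £3.67: labor services → 0% + 1% transit = 1% → £0.04
Fishing rod £107.61: athletic equipment → 3.25% + 0.5% transit = 3.75% → £4.04
Soccer ball £41.56: athletic equipment → 3.25% + 0.5% transit = 3.75% → £1.56
Basketball £42.52: athletic equipment → 3.25% + 0.5% transit = 3.75% → £1.59
Pair of dumbbells (15 lb) £40.64: athletic equipment → 3.25% + 0.5% transit = 3.75% → £1.52
Tennis racket £168.39: athletic equipment → 3.25% + 0.5% transit = 3.75% → £6.31
Phone case £40.26: general merchandise → 4.25% + 0% transit = 4.25% → £1.71
LED flashlight £27.06: general merchandise → 4.25% + 0% transit = 4.25% → £1.15
Sleeping bag £125.94: athletic equipment → 3.25% + 0.5% transit = 3.75% → £4.72
Watch battery replacement £18.67: labor services → 0% + 1% transit = 1% → £0.19
Total tax = £2.99 + £3.03 + £0.04 + £4.04 + £1.56 + £1.59 + £1.52 + £6.31 + £1.71 + £1.15 + £4.72 + £0.19 = £28.85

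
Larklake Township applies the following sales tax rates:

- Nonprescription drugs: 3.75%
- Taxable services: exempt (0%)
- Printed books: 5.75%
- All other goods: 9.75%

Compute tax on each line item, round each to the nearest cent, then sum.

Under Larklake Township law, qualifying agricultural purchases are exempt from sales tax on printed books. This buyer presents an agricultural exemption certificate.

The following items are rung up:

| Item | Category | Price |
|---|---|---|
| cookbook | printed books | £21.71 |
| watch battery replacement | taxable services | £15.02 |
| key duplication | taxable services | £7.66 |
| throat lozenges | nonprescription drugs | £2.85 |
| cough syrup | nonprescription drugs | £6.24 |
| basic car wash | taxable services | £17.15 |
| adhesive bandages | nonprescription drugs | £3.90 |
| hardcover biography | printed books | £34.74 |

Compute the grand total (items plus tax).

Cookbook £21.71: printed books, buyer-exempt → 0% → £0.00
Watch battery replacement £15.02: taxable services → 0% → £0.00
Key duplication £7.66: taxable services → 0% → £0.00
Throat lozenges £2.85: nonprescription drugs → 3.75% → £0.11
Cough syrup £6.24: nonprescription drugs → 3.75% → £0.23
Basic car wash £17.15: taxable services → 0% → £0.00
Adhesive bandages £3.90: nonprescription drugs → 3.75% → £0.15
Hardcover biography £34.74: printed books, buyer-exempt → 0% → £0.00
Subtotal = £109.27; tax = £0.49; total due = £109.76

£109.76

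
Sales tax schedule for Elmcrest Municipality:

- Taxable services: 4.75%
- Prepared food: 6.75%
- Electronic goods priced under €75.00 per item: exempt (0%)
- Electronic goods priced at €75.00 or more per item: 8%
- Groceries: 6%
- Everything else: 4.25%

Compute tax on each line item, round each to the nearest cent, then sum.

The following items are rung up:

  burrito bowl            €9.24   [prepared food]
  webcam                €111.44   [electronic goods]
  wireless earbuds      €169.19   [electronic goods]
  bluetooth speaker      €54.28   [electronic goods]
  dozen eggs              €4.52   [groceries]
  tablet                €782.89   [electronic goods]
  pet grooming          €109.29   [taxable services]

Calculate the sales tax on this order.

€91.17

Burrito bowl €9.24: prepared food → 6.75% → €0.62
Webcam €111.44: electronic goods, €75.00 or more → 8% → €8.92
Wireless earbuds €169.19: electronic goods, €75.00 or more → 8% → €13.54
Bluetooth speaker €54.28: electronic goods, under €75.00 → 0% → €0.00
Dozen eggs €4.52: groceries → 6% → €0.27
Tablet €782.89: electronic goods, €75.00 or more → 8% → €62.63
Pet grooming €109.29: taxable services → 4.75% → €5.19
Total tax = €0.62 + €8.92 + €13.54 + €0.27 + €62.63 + €5.19 = €91.17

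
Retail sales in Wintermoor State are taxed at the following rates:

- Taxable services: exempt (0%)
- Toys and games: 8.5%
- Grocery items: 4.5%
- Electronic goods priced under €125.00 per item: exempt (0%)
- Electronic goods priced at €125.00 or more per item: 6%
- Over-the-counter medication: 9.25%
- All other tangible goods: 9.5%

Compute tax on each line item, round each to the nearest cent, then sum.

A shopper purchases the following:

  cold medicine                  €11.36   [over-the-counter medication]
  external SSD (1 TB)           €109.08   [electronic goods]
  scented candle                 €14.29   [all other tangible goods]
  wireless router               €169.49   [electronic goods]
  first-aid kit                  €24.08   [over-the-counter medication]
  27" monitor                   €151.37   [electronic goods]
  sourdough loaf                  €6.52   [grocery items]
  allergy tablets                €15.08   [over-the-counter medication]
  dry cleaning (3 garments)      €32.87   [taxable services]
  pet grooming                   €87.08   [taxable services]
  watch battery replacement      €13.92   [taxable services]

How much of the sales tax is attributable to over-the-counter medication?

€4.67

Cold medicine €11.36: over-the-counter medication → 9.25% → €1.05
First-aid kit €24.08: over-the-counter medication → 9.25% → €2.23
Allergy tablets €15.08: over-the-counter medication → 9.25% → €1.39
Tax on over-the-counter medication = €1.05 + €2.23 + €1.39 = €4.67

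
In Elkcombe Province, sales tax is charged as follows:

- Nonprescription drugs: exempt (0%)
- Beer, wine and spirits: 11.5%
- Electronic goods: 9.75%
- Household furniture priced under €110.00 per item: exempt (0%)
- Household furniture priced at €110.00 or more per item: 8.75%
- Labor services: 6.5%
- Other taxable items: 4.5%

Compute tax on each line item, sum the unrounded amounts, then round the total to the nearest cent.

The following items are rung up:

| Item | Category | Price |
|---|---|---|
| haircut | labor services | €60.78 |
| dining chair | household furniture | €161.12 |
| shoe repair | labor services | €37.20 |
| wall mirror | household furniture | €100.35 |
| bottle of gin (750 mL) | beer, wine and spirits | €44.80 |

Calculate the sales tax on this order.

€25.62

Haircut €60.78: labor services → 6.5% → €3.9507
Dining chair €161.12: household furniture, €110.00 or more → 8.75% → €14.098
Shoe repair €37.20: labor services → 6.5% → €2.418
Wall mirror €100.35: household furniture, under €110.00 → 0% → €0.00
Bottle of gin (750 mL) €44.80: beer, wine and spirits → 11.5% → €5.152
Unrounded tax sum = €25.6187 → €25.62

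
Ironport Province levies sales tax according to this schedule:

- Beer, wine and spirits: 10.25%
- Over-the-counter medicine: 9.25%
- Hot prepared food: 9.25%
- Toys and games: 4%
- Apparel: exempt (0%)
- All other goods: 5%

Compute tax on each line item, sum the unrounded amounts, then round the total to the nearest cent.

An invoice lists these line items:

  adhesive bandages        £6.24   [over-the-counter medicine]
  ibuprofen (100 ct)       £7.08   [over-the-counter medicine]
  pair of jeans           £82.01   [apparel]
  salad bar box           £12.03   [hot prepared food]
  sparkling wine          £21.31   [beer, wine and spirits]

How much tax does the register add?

Adhesive bandages £6.24: over-the-counter medicine → 9.25% → £0.5772
Ibuprofen (100 ct) £7.08: over-the-counter medicine → 9.25% → £0.6549
Pair of jeans £82.01: apparel → 0% → £0.00
Salad bar box £12.03: hot prepared food → 9.25% → £1.112775
Sparkling wine £21.31: beer, wine and spirits → 10.25% → £2.184275
Unrounded tax sum = £4.52915 → £4.53

£4.53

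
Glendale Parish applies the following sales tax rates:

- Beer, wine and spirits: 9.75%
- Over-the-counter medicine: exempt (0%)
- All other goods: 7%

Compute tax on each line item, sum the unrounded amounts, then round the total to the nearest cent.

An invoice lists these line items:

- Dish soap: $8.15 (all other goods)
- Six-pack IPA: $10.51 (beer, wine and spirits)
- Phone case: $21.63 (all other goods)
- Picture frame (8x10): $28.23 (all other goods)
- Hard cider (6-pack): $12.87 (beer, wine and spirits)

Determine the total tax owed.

$6.34

Dish soap $8.15: all other goods → 7% → $0.5705
Six-pack IPA $10.51: beer, wine and spirits → 9.75% → $1.024725
Phone case $21.63: all other goods → 7% → $1.5141
Picture frame (8x10) $28.23: all other goods → 7% → $1.9761
Hard cider (6-pack) $12.87: beer, wine and spirits → 9.75% → $1.254825
Unrounded tax sum = $6.34025 → $6.34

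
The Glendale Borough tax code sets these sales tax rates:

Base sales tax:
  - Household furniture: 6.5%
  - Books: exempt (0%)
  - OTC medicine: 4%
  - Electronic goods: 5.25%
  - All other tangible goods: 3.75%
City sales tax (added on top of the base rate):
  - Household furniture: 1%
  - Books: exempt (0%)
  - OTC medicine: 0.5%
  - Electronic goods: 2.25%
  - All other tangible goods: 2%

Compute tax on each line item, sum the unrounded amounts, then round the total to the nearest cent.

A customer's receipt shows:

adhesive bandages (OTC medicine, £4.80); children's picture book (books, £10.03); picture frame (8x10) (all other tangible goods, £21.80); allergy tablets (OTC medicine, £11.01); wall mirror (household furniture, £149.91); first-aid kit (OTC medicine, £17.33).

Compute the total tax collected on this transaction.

£13.99

Adhesive bandages £4.80: OTC medicine → 4% + 0.5% city = 4.5% → £0.216
Children's picture book £10.03: books → 0% + 0% city = 0% → £0.00
Picture frame (8x10) £21.80: all other tangible goods → 3.75% + 2% city = 5.75% → £1.2535
Allergy tablets £11.01: OTC medicine → 4% + 0.5% city = 4.5% → £0.49545
Wall mirror £149.91: household furniture → 6.5% + 1% city = 7.5% → £11.24325
First-aid kit £17.33: OTC medicine → 4% + 0.5% city = 4.5% → £0.77985
Unrounded tax sum = £13.98805 → £13.99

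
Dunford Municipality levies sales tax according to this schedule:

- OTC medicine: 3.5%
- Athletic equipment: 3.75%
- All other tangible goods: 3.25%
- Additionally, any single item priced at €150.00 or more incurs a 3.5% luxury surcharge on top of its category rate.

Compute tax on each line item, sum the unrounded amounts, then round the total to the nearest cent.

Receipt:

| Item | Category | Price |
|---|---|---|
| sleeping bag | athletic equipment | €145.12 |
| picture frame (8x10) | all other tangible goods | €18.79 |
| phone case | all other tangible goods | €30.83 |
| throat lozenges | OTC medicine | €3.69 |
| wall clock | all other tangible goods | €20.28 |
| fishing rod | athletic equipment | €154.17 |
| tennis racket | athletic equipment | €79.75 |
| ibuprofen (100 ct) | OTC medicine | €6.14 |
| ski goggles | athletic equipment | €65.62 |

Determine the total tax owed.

€24.69

Sleeping bag €145.12: athletic equipment → 3.75% → €5.442
Picture frame (8x10) €18.79: all other tangible goods → 3.25% → €0.610675
Phone case €30.83: all other tangible goods → 3.25% → €1.001975
Throat lozenges €3.69: OTC medicine → 3.5% → €0.12915
Wall clock €20.28: all other tangible goods → 3.25% → €0.6591
Fishing rod €154.17: athletic equipment → 3.75% + 3.5% surcharge = 7.25% → €11.177325
Tennis racket €79.75: athletic equipment → 3.75% → €2.990625
Ibuprofen (100 ct) €6.14: OTC medicine → 3.5% → €0.2149
Ski goggles €65.62: athletic equipment → 3.75% → €2.46075
Unrounded tax sum = €24.6865 → €24.69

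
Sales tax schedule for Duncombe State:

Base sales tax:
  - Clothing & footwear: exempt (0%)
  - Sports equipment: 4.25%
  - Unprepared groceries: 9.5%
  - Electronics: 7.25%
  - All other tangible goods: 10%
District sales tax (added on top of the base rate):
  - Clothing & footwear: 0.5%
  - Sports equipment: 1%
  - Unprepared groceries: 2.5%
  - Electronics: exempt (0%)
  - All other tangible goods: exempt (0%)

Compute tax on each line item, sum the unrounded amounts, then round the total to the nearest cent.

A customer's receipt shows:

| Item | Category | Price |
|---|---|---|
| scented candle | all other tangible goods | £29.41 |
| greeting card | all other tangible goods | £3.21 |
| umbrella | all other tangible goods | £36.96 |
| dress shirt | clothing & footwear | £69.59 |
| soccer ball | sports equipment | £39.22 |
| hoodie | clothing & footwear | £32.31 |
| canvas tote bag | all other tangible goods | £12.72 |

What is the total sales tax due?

£10.80

Scented candle £29.41: all other tangible goods → 10% + 0% district = 10% → £2.941
Greeting card £3.21: all other tangible goods → 10% + 0% district = 10% → £0.321
Umbrella £36.96: all other tangible goods → 10% + 0% district = 10% → £3.696
Dress shirt £69.59: clothing & footwear → 0% + 0.5% district = 0.5% → £0.34795
Soccer ball £39.22: sports equipment → 4.25% + 1% district = 5.25% → £2.05905
Hoodie £32.31: clothing & footwear → 0% + 0.5% district = 0.5% → £0.16155
Canvas tote bag £12.72: all other tangible goods → 10% + 0% district = 10% → £1.272
Unrounded tax sum = £10.79855 → £10.80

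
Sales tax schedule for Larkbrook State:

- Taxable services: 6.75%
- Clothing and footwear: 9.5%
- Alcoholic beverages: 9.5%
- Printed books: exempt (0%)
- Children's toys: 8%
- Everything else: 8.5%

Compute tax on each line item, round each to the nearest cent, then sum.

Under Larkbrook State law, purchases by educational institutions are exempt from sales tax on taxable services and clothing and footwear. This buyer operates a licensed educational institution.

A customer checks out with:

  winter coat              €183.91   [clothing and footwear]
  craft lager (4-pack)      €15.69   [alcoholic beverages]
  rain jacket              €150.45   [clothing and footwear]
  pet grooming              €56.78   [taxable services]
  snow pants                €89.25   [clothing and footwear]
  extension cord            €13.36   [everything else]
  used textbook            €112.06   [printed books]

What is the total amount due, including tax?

Winter coat €183.91: clothing and footwear, buyer-exempt → 0% → €0.00
Craft lager (4-pack) €15.69: alcoholic beverages → 9.5% → €1.49
Rain jacket €150.45: clothing and footwear, buyer-exempt → 0% → €0.00
Pet grooming €56.78: taxable services, buyer-exempt → 0% → €0.00
Snow pants €89.25: clothing and footwear, buyer-exempt → 0% → €0.00
Extension cord €13.36: everything else → 8.5% → €1.14
Used textbook €112.06: printed books → 0% → €0.00
Subtotal = €621.50; tax = €2.63; total due = €624.13

€624.13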